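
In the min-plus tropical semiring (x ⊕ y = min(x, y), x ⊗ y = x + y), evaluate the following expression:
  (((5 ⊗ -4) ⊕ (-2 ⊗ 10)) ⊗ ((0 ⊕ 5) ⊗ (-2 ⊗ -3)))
(((5 ⊗ -4) ⊕ (-2 ⊗ 10)) ⊗ ((0 ⊕ 5) ⊗ (-2 ⊗ -3))) = -4

Expand innermost to outermost. Recall ⊕ takes the minimum of its arguments and ⊗ takes their sum. Working out the expression (((5 ⊗ -4) ⊕ (-2 ⊗ 10)) ⊗ ((0 ⊕ 5) ⊗ (-2 ⊗ -3))) gives -4.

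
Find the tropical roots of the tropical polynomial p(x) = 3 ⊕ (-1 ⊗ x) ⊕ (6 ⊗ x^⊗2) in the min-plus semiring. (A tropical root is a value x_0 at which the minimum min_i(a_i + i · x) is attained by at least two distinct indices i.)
Roots: {-7, 4}

Each tropical root is a break point of the lower envelope of the lines y = a_i + i · x (there are 3 lines, with slopes 0, 1, ..., 2). Only the lines that attain the minimum somewhere contribute to roots; other lines are dominated. Here the surviving (envelope) indices are i = 2, i = 1, i = 0.
Intersections between consecutive envelope lines give the roots: for adjacent envelope indices i < j the intersection is x = (a_i − a_j) / (j − i). Reading off the sorted break points: {-7, 4}.
Verification: at each break x_0, at least two indices attain the minimum of min_i(a_i + i · x_0).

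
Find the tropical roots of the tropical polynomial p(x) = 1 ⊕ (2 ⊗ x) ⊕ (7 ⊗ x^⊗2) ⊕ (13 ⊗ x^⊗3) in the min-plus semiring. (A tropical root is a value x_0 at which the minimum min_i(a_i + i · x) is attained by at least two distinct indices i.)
Roots: {-6, -5, -1}

Each tropical root is a break point of the lower envelope of the lines y = a_i + i · x (there are 4 lines, with slopes 0, 1, ..., 3). Only the lines that attain the minimum somewhere contribute to roots; other lines are dominated. Here the surviving (envelope) indices are i = 3, i = 2, i = 1, i = 0.
Intersections between consecutive envelope lines give the roots: for adjacent envelope indices i < j the intersection is x = (a_i − a_j) / (j − i). Reading off the sorted break points: {-6, -5, -1}.
Verification: at each break x_0, at least two indices attain the minimum of min_i(a_i + i · x_0).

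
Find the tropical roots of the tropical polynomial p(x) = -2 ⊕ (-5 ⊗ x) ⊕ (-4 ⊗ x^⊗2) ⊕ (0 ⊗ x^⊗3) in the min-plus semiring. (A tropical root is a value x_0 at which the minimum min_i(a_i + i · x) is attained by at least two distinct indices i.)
Roots: {-4, -1, 3}

Each tropical root is a break point of the lower envelope of the lines y = a_i + i · x (there are 4 lines, with slopes 0, 1, ..., 3). Only the lines that attain the minimum somewhere contribute to roots; other lines are dominated. Here the surviving (envelope) indices are i = 3, i = 2, i = 1, i = 0.
Intersections between consecutive envelope lines give the roots: for adjacent envelope indices i < j the intersection is x = (a_i − a_j) / (j − i). Reading off the sorted break points: {-4, -1, 3}.
Verification: at each break x_0, at least two indices attain the minimum of min_i(a_i + i · x_0).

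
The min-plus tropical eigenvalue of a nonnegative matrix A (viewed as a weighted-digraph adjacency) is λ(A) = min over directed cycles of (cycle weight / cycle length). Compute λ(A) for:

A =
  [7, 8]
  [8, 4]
λ(A) = 4

Enumerate directed cycles and compute their means (weight / length). Sample:
  cycle 0 → 0: weight = 7, length = 1, mean = 7/1 ≈ 7.000
  cycle 1 → 1: weight = 4, length = 1, mean = 4/1 ≈ 4.000
  cycle 0 → 1 → 0: weight = 16, length = 2, mean = 16/2 ≈ 8.000
  cycle 1 → 0 → 1: weight = 16, length = 2, mean = 16/2 ≈ 8.000
Minimum mean = 4.000, attained e.g. along the cycle 1 → 1 with weight 4 and length 1. So λ(A) = 4/1 = 4.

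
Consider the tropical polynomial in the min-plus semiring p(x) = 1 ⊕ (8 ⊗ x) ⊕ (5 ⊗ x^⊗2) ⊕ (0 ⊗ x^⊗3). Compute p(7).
p(7) = 1

A tropical monomial a ⊗ x^⊗i evaluates to a + i · x. Evaluating each term at x = 7:
  Term 0 contributes 1 + 0 · 7 = 1
  Term 1 contributes 8 + 1 · 7 = 15
  Term 2 contributes 5 + 2 · 7 = 19
  Term 3 contributes 0 + 3 · 7 = 21
p(7) = ⊕ of these = min[1, 15, 19, 21] = 1.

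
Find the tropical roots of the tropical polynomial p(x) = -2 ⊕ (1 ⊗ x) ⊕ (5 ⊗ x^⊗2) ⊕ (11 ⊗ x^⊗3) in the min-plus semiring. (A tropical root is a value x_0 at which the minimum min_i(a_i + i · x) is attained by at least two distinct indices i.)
Roots: {-6, -4, -3}

Each tropical root is a break point of the lower envelope of the lines y = a_i + i · x (there are 4 lines, with slopes 0, 1, ..., 3). Only the lines that attain the minimum somewhere contribute to roots; other lines are dominated. Here the surviving (envelope) indices are i = 3, i = 2, i = 1, i = 0.
Intersections between consecutive envelope lines give the roots: for adjacent envelope indices i < j the intersection is x = (a_i − a_j) / (j − i). Reading off the sorted break points: {-6, -4, -3}.
Verification: at each break x_0, at least two indices attain the minimum of min_i(a_i + i · x_0).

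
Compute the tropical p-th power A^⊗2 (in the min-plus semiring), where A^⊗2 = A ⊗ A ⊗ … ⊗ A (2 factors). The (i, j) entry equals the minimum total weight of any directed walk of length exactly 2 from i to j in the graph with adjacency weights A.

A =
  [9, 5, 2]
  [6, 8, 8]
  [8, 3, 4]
A^⊗2 =
  [10, 5, 6]
  [14, 11, 8]
  [9, 7, 8]

Each entry (A^⊗2)_ij equals the minimum over all length-2 walks i = v_0 → v_1 → … → v_2 = j of Σ_t A[v_t][v_{t+1}]. For example, for (i, j) = (0, 2) we minimise over 3 possible intermediate vertex sequences; the minimum is 6, attained along the walk 0 → 2 → 2.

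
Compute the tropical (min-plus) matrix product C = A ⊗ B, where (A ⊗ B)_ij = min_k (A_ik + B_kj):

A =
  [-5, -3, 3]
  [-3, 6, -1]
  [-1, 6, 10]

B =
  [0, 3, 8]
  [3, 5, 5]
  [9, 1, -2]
A ⊗ B =
  [-5, -2, 1]
  [-3, 0, -3]
  [-1, 2, 7]

Apply the min-plus product entry-by-entry:
  C[0][0] = min over k of (A[0][0] + B[0][0] = -5 + 0 = -5, A[0][1] + B[1][0] = -3 + 3 = 0, A[0][2] + B[2][0] = 3 + 9 = 12) = -5 (attained at k = 0)
  C[0][1] = min over k of (A[0][0] + B[0][1] = -5 + 3 = -2, A[0][1] + B[1][1] = -3 + 5 = 2, A[0][2] + B[2][1] = 3 + 1 = 4) = -2 (attained at k = 0)
  C[0][2] = min over k of (A[0][0] + B[0][2] = -5 + 8 = 3, A[0][1] + B[1][2] = -3 + 5 = 2, A[0][2] + B[2][2] = 3 + -2 = 1) = 1 (attained at k = 2)
  C[1][0] = min over k of (A[1][0] + B[0][0] = -3 + 0 = -3, A[1][1] + B[1][0] = 6 + 3 = 9, A[1][2] + B[2][0] = -1 + 9 = 8) = -3 (attained at k = 0)
  C[1][1] = min over k of (A[1][0] + B[0][1] = -3 + 3 = 0, A[1][1] + B[1][1] = 6 + 5 = 11, A[1][2] + B[2][1] = -1 + 1 = 0) = 0 (attained at k = 0)
  C[1][2] = min over k of (A[1][0] + B[0][2] = -3 + 8 = 5, A[1][1] + B[1][2] = 6 + 5 = 11, A[1][2] + B[2][2] = -1 + -2 = -3) = -3 (attained at k = 2)
  C[2][0] = min over k of (A[2][0] + B[0][0] = -1 + 0 = -1, A[2][1] + B[1][0] = 6 + 3 = 9, A[2][2] + B[2][0] = 10 + 9 = 19) = -1 (attained at k = 0)
  C[2][1] = min over k of (A[2][0] + B[0][1] = -1 + 3 = 2, A[2][1] + B[1][1] = 6 + 5 = 11, A[2][2] + B[2][1] = 10 + 1 = 11) = 2 (attained at k = 0)
  C[2][2] = min over k of (A[2][0] + B[0][2] = -1 + 8 = 7, A[2][1] + B[1][2] = 6 + 5 = 11, A[2][2] + B[2][2] = 10 + -2 = 8) = 7 (attained at k = 0)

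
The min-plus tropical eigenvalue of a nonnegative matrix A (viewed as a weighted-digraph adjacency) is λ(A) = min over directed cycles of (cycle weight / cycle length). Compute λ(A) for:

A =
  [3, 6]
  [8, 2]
λ(A) = 2

Enumerate directed cycles and compute their means (weight / length). Sample:
  cycle 0 → 0: weight = 3, length = 1, mean = 3/1 ≈ 3.000
  cycle 1 → 1: weight = 2, length = 1, mean = 2/1 ≈ 2.000
  cycle 0 → 1 → 0: weight = 14, length = 2, mean = 14/2 ≈ 7.000
  cycle 1 → 0 → 1: weight = 14, length = 2, mean = 14/2 ≈ 7.000
Minimum mean = 2.000, attained e.g. along the cycle 1 → 1 with weight 2 and length 1. So λ(A) = 2/1 = 2.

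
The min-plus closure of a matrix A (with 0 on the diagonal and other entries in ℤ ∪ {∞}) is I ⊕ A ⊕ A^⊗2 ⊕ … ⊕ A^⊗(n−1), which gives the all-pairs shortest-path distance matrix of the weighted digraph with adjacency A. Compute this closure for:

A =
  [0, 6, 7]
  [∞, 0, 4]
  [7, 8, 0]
Closure =
  [0, 6, 7]
  [11, 0, 4]
  [7, 8, 0]

This is the Floyd-Warshall all-pairs shortest-path computation. For each intermediate vertex k = 0, 1, …, 2, update dist[i][j] ← min(dist[i][j], dist[i][k] + dist[k][j]). The final matrix gives, for each (i, j), the minimum total weight of any directed path from i to j (possibly empty when i = j).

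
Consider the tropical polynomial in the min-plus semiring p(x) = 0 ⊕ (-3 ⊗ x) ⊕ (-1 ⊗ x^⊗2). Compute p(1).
p(1) = -2

A tropical monomial a ⊗ x^⊗i evaluates to a + i · x. Evaluating each term at x = 1:
  Term 0 contributes 0 + 0 · 1 = 0
  Term 1 contributes -3 + 1 · 1 = -2
  Term 2 contributes -1 + 2 · 1 = 1
p(1) = ⊕ of these = min[0, -2, 1] = -2.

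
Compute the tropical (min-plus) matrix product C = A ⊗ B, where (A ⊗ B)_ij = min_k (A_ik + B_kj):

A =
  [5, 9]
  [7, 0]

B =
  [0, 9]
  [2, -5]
A ⊗ B =
  [5, 4]
  [2, -5]

Apply the min-plus product entry-by-entry:
  C[0][0] = min over k of (A[0][0] + B[0][0] = 5 + 0 = 5, A[0][1] + B[1][0] = 9 + 2 = 11) = 5 (attained at k = 0)
  C[0][1] = min over k of (A[0][0] + B[0][1] = 5 + 9 = 14, A[0][1] + B[1][1] = 9 + -5 = 4) = 4 (attained at k = 1)
  C[1][0] = min over k of (A[1][0] + B[0][0] = 7 + 0 = 7, A[1][1] + B[1][0] = 0 + 2 = 2) = 2 (attained at k = 1)
  C[1][1] = min over k of (A[1][0] + B[0][1] = 7 + 9 = 16, A[1][1] + B[1][1] = 0 + -5 = -5) = -5 (attained at k = 1)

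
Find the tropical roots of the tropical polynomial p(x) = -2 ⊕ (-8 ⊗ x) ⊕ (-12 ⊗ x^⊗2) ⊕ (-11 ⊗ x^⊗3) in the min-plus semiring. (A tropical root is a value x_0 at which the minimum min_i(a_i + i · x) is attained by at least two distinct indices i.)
Roots: {-1, 4, 6}

Each tropical root is a break point of the lower envelope of the lines y = a_i + i · x (there are 4 lines, with slopes 0, 1, ..., 3). Only the lines that attain the minimum somewhere contribute to roots; other lines are dominated. Here the surviving (envelope) indices are i = 3, i = 2, i = 1, i = 0.
Intersections between consecutive envelope lines give the roots: for adjacent envelope indices i < j the intersection is x = (a_i − a_j) / (j − i). Reading off the sorted break points: {-1, 4, 6}.
Verification: at each break x_0, at least two indices attain the minimum of min_i(a_i + i · x_0).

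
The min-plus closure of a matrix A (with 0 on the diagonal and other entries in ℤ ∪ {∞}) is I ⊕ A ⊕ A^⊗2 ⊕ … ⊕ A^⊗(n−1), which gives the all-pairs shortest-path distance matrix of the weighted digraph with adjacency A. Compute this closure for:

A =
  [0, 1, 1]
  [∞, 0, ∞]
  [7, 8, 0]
Closure =
  [0, 1, 1]
  [∞, 0, ∞]
  [7, 8, 0]

This is the Floyd-Warshall all-pairs shortest-path computation. For each intermediate vertex k = 0, 1, …, 2, update dist[i][j] ← min(dist[i][j], dist[i][k] + dist[k][j]). The final matrix gives, for each (i, j), the minimum total weight of any directed path from i to j (possibly empty when i = j).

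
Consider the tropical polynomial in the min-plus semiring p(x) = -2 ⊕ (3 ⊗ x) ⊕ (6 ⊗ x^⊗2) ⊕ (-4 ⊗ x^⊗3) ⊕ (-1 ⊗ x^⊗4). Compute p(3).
p(3) = -2

A tropical monomial a ⊗ x^⊗i evaluates to a + i · x. Evaluating each term at x = 3:
  Term 0 contributes -2 + 0 · 3 = -2
  Term 1 contributes 3 + 1 · 3 = 6
  Term 2 contributes 6 + 2 · 3 = 12
  Term 3 contributes -4 + 3 · 3 = 5
  Term 4 contributes -1 + 4 · 3 = 11
p(3) = ⊕ of these = min[-2, 6, 12, 5, 11] = -2.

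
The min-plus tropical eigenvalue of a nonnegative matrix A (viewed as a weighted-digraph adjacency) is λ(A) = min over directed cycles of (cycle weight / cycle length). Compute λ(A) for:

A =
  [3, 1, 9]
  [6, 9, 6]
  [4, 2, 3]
λ(A) = 3

Enumerate directed cycles and compute their means (weight / length). Sample:
  cycle 0 → 0: weight = 3, length = 1, mean = 3/1 ≈ 3.000
  cycle 1 → 1: weight = 9, length = 1, mean = 9/1 ≈ 9.000
  cycle 2 → 2: weight = 3, length = 1, mean = 3/1 ≈ 3.000
  cycle 0 → 1 → 0: weight = 7, length = 2, mean = 7/2 ≈ 3.500
  cycle 0 → 2 → 0: weight = 13, length = 2, mean = 13/2 ≈ 6.500
  cycle 1 → 0 → 1: weight = 7, length = 2, mean = 7/2 ≈ 3.500
Minimum mean = 3.000, attained e.g. along the cycle 0 → 0 with weight 3 and length 1. So λ(A) = 3/1 = 3.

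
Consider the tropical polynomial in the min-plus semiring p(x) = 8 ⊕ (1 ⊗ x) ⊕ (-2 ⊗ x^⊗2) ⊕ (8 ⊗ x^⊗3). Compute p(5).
p(5) = 6

A tropical monomial a ⊗ x^⊗i evaluates to a + i · x. Evaluating each term at x = 5:
  Term 0 contributes 8 + 0 · 5 = 8
  Term 1 contributes 1 + 1 · 5 = 6
  Term 2 contributes -2 + 2 · 5 = 8
  Term 3 contributes 8 + 3 · 5 = 23
p(5) = ⊕ of these = min[8, 6, 8, 23] = 6.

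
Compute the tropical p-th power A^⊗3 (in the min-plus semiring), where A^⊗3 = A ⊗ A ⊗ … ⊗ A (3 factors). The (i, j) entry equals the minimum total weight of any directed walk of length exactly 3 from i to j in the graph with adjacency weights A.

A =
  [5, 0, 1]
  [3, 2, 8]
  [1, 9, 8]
A^⊗3 =
  [5, 2, 3]
  [5, 5, 6]
  [3, 3, 7]

Each entry (A^⊗3)_ij equals the minimum over all length-3 walks i = v_0 → v_1 → … → v_3 = j of Σ_t A[v_t][v_{t+1}]. For example, for (i, j) = (0, 2) we minimise over 9 possible intermediate vertex sequences; the minimum is 3, attained along the walk 0 → 2 → 0 → 2.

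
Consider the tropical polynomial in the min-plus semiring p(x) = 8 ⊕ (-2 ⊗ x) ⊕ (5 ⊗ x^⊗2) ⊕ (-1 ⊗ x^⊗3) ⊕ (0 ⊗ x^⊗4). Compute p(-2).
p(-2) = -8

A tropical monomial a ⊗ x^⊗i evaluates to a + i · x. Evaluating each term at x = -2:
  Term 0 contributes 8 + 0 · -2 = 8
  Term 1 contributes -2 + 1 · -2 = -4
  Term 2 contributes 5 + 2 · -2 = 1
  Term 3 contributes -1 + 3 · -2 = -7
  Term 4 contributes 0 + 4 · -2 = -8
p(-2) = ⊕ of these = min[8, -4, 1, -7, -8] = -8.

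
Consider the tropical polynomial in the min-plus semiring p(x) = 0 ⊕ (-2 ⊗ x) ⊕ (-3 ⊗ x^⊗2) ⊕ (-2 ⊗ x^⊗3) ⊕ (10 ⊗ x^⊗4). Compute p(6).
p(6) = 0

A tropical monomial a ⊗ x^⊗i evaluates to a + i · x. Evaluating each term at x = 6:
  Term 0 contributes 0 + 0 · 6 = 0
  Term 1 contributes -2 + 1 · 6 = 4
  Term 2 contributes -3 + 2 · 6 = 9
  Term 3 contributes -2 + 3 · 6 = 16
  Term 4 contributes 10 + 4 · 6 = 34
p(6) = ⊕ of these = min[0, 4, 9, 16, 34] = 0.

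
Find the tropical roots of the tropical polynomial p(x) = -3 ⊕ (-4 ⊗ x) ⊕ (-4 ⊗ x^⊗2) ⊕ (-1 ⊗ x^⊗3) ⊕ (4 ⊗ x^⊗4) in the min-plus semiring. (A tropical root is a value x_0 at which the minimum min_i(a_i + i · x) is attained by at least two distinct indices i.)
Roots: {-5, -3, 0, 1}

Each tropical root is a break point of the lower envelope of the lines y = a_i + i · x (there are 5 lines, with slopes 0, 1, ..., 4). Only the lines that attain the minimum somewhere contribute to roots; other lines are dominated. Here the surviving (envelope) indices are i = 4, i = 3, i = 2, i = 1, i = 0.
Intersections between consecutive envelope lines give the roots: for adjacent envelope indices i < j the intersection is x = (a_i − a_j) / (j − i). Reading off the sorted break points: {-5, -3, 0, 1}.
Verification: at each break x_0, at least two indices attain the minimum of min_i(a_i + i · x_0).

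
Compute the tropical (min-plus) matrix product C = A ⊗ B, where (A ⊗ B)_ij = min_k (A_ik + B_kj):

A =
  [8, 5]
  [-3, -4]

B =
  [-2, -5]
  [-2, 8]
A ⊗ B =
  [3, 3]
  [-6, -8]

Apply the min-plus product entry-by-entry:
  C[0][0] = min over k of (A[0][0] + B[0][0] = 8 + -2 = 6, A[0][1] + B[1][0] = 5 + -2 = 3) = 3 (attained at k = 1)
  C[0][1] = min over k of (A[0][0] + B[0][1] = 8 + -5 = 3, A[0][1] + B[1][1] = 5 + 8 = 13) = 3 (attained at k = 0)
  C[1][0] = min over k of (A[1][0] + B[0][0] = -3 + -2 = -5, A[1][1] + B[1][0] = -4 + -2 = -6) = -6 (attained at k = 1)
  C[1][1] = min over k of (A[1][0] + B[0][1] = -3 + -5 = -8, A[1][1] + B[1][1] = -4 + 8 = 4) = -8 (attained at k = 0)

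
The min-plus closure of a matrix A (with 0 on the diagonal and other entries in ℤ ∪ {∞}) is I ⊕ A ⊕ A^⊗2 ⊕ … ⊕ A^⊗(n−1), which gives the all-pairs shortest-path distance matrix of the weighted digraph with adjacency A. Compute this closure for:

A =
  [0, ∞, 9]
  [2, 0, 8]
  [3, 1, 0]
Closure =
  [0, 10, 9]
  [2, 0, 8]
  [3, 1, 0]

This is the Floyd-Warshall all-pairs shortest-path computation. For each intermediate vertex k = 0, 1, …, 2, update dist[i][j] ← min(dist[i][j], dist[i][k] + dist[k][j]). The final matrix gives, for each (i, j), the minimum total weight of any directed path from i to j (possibly empty when i = j).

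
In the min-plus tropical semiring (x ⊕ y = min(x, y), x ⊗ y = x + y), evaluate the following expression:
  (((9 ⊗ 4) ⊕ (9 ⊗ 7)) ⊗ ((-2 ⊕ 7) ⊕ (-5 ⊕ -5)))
(((9 ⊗ 4) ⊕ (9 ⊗ 7)) ⊗ ((-2 ⊕ 7) ⊕ (-5 ⊕ -5))) = 8

Expand innermost to outermost. Recall ⊕ takes the minimum of its arguments and ⊗ takes their sum. Working out the expression (((9 ⊗ 4) ⊕ (9 ⊗ 7)) ⊗ ((-2 ⊕ 7) ⊕ (-5 ⊕ -5))) gives 8.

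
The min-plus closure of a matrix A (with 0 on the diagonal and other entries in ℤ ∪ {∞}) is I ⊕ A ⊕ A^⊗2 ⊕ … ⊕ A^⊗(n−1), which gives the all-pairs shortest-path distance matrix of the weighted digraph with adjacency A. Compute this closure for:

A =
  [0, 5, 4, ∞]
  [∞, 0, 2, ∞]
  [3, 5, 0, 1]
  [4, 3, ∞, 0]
Closure =
  [0, 5, 4, 5]
  [5, 0, 2, 3]
  [3, 4, 0, 1]
  [4, 3, 5, 0]

This is the Floyd-Warshall all-pairs shortest-path computation. For each intermediate vertex k = 0, 1, …, 3, update dist[i][j] ← min(dist[i][j], dist[i][k] + dist[k][j]). The final matrix gives, for each (i, j), the minimum total weight of any directed path from i to j (possibly empty when i = j).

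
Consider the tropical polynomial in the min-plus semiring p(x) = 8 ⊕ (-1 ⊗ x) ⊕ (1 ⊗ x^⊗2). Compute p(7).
p(7) = 6

A tropical monomial a ⊗ x^⊗i evaluates to a + i · x. Evaluating each term at x = 7:
  Term 0 contributes 8 + 0 · 7 = 8
  Term 1 contributes -1 + 1 · 7 = 6
  Term 2 contributes 1 + 2 · 7 = 15
p(7) = ⊕ of these = min[8, 6, 15] = 6.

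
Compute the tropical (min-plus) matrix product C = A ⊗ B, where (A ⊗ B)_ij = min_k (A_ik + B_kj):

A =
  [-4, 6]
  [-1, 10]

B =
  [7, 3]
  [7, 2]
A ⊗ B =
  [3, -1]
  [6, 2]

Apply the min-plus product entry-by-entry:
  C[0][0] = min over k of (A[0][0] + B[0][0] = -4 + 7 = 3, A[0][1] + B[1][0] = 6 + 7 = 13) = 3 (attained at k = 0)
  C[0][1] = min over k of (A[0][0] + B[0][1] = -4 + 3 = -1, A[0][1] + B[1][1] = 6 + 2 = 8) = -1 (attained at k = 0)
  C[1][0] = min over k of (A[1][0] + B[0][0] = -1 + 7 = 6, A[1][1] + B[1][0] = 10 + 7 = 17) = 6 (attained at k = 0)
  C[1][1] = min over k of (A[1][0] + B[0][1] = -1 + 3 = 2, A[1][1] + B[1][1] = 10 + 2 = 12) = 2 (attained at k = 0)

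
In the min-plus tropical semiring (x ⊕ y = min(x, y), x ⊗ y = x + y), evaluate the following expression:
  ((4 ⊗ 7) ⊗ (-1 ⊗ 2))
((4 ⊗ 7) ⊗ (-1 ⊗ 2)) = 12

Expand innermost to outermost. Recall ⊕ takes the minimum of its arguments and ⊗ takes their sum. Working out the expression ((4 ⊗ 7) ⊗ (-1 ⊗ 2)) gives 12.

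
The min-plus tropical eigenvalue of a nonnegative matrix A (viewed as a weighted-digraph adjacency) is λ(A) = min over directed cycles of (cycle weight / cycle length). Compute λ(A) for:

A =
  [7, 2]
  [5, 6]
λ(A) = 7/2

Enumerate directed cycles and compute their means (weight / length). Sample:
  cycle 0 → 0: weight = 7, length = 1, mean = 7/1 ≈ 7.000
  cycle 1 → 1: weight = 6, length = 1, mean = 6/1 ≈ 6.000
  cycle 0 → 1 → 0: weight = 7, length = 2, mean = 7/2 ≈ 3.500
  cycle 1 → 0 → 1: weight = 7, length = 2, mean = 7/2 ≈ 3.500
Minimum mean = 3.500, attained e.g. along the cycle 0 → 1 → 0 with weight 7 and length 2. So λ(A) = 7/2 = 7/2.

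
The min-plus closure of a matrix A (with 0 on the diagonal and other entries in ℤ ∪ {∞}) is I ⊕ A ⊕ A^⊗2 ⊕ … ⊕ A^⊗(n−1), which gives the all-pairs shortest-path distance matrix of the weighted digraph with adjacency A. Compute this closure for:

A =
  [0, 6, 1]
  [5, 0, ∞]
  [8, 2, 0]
Closure =
  [0, 3, 1]
  [5, 0, 6]
  [7, 2, 0]

This is the Floyd-Warshall all-pairs shortest-path computation. For each intermediate vertex k = 0, 1, …, 2, update dist[i][j] ← min(dist[i][j], dist[i][k] + dist[k][j]). The final matrix gives, for each (i, j), the minimum total weight of any directed path from i to j (possibly empty when i = j).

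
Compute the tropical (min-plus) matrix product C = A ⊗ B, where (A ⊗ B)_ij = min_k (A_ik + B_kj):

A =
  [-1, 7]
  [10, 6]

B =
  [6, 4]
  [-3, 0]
A ⊗ B =
  [4, 3]
  [3, 6]

Apply the min-plus product entry-by-entry:
  C[0][0] = min over k of (A[0][0] + B[0][0] = -1 + 6 = 5, A[0][1] + B[1][0] = 7 + -3 = 4) = 4 (attained at k = 1)
  C[0][1] = min over k of (A[0][0] + B[0][1] = -1 + 4 = 3, A[0][1] + B[1][1] = 7 + 0 = 7) = 3 (attained at k = 0)
  C[1][0] = min over k of (A[1][0] + B[0][0] = 10 + 6 = 16, A[1][1] + B[1][0] = 6 + -3 = 3) = 3 (attained at k = 1)
  C[1][1] = min over k of (A[1][0] + B[0][1] = 10 + 4 = 14, A[1][1] + B[1][1] = 6 + 0 = 6) = 6 (attained at k = 1)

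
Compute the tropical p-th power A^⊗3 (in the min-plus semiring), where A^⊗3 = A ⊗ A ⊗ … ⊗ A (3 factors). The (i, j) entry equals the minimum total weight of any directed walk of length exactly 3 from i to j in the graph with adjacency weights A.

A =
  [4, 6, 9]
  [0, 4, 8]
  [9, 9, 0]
A^⊗3 =
  [10, 12, 9]
  [6, 10, 8]
  [9, 9, 0]

Each entry (A^⊗3)_ij equals the minimum over all length-3 walks i = v_0 → v_1 → … → v_3 = j of Σ_t A[v_t][v_{t+1}]. For example, for (i, j) = (0, 2) we minimise over 9 possible intermediate vertex sequences; the minimum is 9, attained along the walk 0 → 2 → 2 → 2.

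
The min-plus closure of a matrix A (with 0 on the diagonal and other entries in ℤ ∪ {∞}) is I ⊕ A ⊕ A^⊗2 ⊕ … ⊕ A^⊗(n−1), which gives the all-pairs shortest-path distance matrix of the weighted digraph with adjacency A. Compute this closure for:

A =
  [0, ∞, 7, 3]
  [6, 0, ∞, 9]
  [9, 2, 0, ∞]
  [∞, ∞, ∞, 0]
Closure =
  [0, 9, 7, 3]
  [6, 0, 13, 9]
  [8, 2, 0, 11]
  [∞, ∞, ∞, 0]

This is the Floyd-Warshall all-pairs shortest-path computation. For each intermediate vertex k = 0, 1, …, 3, update dist[i][j] ← min(dist[i][j], dist[i][k] + dist[k][j]). The final matrix gives, for each (i, j), the minimum total weight of any directed path from i to j (possibly empty when i = j).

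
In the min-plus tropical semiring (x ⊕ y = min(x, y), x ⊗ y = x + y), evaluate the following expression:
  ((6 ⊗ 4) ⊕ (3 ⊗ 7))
((6 ⊗ 4) ⊕ (3 ⊗ 7)) = 10

Expand innermost to outermost. Recall ⊕ takes the minimum of its arguments and ⊗ takes their sum. Working out the expression ((6 ⊗ 4) ⊕ (3 ⊗ 7)) gives 10.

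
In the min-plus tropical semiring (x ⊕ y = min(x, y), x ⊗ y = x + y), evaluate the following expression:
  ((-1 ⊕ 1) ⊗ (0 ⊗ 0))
((-1 ⊕ 1) ⊗ (0 ⊗ 0)) = -1

Expand innermost to outermost. Recall ⊕ takes the minimum of its arguments and ⊗ takes their sum. Working out the expression ((-1 ⊕ 1) ⊗ (0 ⊗ 0)) gives -1.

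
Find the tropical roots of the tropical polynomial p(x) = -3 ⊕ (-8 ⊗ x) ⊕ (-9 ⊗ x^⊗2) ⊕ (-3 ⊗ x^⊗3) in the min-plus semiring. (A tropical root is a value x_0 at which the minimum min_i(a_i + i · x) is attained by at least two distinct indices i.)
Roots: {-6, 1, 5}

Each tropical root is a break point of the lower envelope of the lines y = a_i + i · x (there are 4 lines, with slopes 0, 1, ..., 3). Only the lines that attain the minimum somewhere contribute to roots; other lines are dominated. Here the surviving (envelope) indices are i = 3, i = 2, i = 1, i = 0.
Intersections between consecutive envelope lines give the roots: for adjacent envelope indices i < j the intersection is x = (a_i − a_j) / (j − i). Reading off the sorted break points: {-6, 1, 5}.
Verification: at each break x_0, at least two indices attain the minimum of min_i(a_i + i · x_0).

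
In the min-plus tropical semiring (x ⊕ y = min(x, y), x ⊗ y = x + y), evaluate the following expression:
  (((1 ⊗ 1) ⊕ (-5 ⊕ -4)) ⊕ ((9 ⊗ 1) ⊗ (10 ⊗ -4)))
(((1 ⊗ 1) ⊕ (-5 ⊕ -4)) ⊕ ((9 ⊗ 1) ⊗ (10 ⊗ -4))) = -5

Expand innermost to outermost. Recall ⊕ takes the minimum of its arguments and ⊗ takes their sum. Working out the expression (((1 ⊗ 1) ⊕ (-5 ⊕ -4)) ⊕ ((9 ⊗ 1) ⊗ (10 ⊗ -4))) gives -5.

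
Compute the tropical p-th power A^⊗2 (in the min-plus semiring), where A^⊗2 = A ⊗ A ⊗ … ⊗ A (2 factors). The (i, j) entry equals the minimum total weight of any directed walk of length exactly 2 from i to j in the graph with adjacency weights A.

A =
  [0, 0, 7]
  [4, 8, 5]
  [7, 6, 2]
A^⊗2 =
  [0, 0, 5]
  [4, 4, 7]
  [7, 7, 4]

Each entry (A^⊗2)_ij equals the minimum over all length-2 walks i = v_0 → v_1 → … → v_2 = j of Σ_t A[v_t][v_{t+1}]. For example, for (i, j) = (0, 2) we minimise over 3 possible intermediate vertex sequences; the minimum is 5, attained along the walk 0 → 1 → 2.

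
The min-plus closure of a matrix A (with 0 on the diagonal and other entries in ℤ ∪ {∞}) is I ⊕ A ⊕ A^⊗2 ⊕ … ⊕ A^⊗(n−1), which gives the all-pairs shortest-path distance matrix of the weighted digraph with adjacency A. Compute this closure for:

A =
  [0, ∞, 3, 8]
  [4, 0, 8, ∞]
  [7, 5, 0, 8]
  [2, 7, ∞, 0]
Closure =
  [0, 8, 3, 8]
  [4, 0, 7, 12]
  [7, 5, 0, 8]
  [2, 7, 5, 0]

This is the Floyd-Warshall all-pairs shortest-path computation. For each intermediate vertex k = 0, 1, …, 3, update dist[i][j] ← min(dist[i][j], dist[i][k] + dist[k][j]). The final matrix gives, for each (i, j), the minimum total weight of any directed path from i to j (possibly empty when i = j).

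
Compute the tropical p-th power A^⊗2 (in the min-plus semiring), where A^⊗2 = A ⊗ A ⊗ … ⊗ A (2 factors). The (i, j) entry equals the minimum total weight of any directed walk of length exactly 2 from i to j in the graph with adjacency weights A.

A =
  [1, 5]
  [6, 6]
A^⊗2 =
  [2, 6]
  [7, 11]

Each entry (A^⊗2)_ij equals the minimum over all length-2 walks i = v_0 → v_1 → … → v_2 = j of Σ_t A[v_t][v_{t+1}]. For example, for (i, j) = (0, 1) we minimise over 2 possible intermediate vertex sequences; the minimum is 6, attained along the walk 0 → 0 → 1.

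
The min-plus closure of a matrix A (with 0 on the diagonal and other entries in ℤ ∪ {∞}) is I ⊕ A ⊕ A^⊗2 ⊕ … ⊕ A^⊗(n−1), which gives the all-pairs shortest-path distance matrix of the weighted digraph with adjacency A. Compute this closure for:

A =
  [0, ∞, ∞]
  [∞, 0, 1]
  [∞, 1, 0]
Closure =
  [0, ∞, ∞]
  [∞, 0, 1]
  [∞, 1, 0]

This is the Floyd-Warshall all-pairs shortest-path computation. For each intermediate vertex k = 0, 1, …, 2, update dist[i][j] ← min(dist[i][j], dist[i][k] + dist[k][j]). The final matrix gives, for each (i, j), the minimum total weight of any directed path from i to j (possibly empty when i = j).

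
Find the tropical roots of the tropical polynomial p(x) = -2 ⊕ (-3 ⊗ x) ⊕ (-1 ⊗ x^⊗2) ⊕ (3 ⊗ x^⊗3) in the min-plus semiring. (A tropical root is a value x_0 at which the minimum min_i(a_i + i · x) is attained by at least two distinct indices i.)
Roots: {-4, -2, 1}

Each tropical root is a break point of the lower envelope of the lines y = a_i + i · x (there are 4 lines, with slopes 0, 1, ..., 3). Only the lines that attain the minimum somewhere contribute to roots; other lines are dominated. Here the surviving (envelope) indices are i = 3, i = 2, i = 1, i = 0.
Intersections between consecutive envelope lines give the roots: for adjacent envelope indices i < j the intersection is x = (a_i − a_j) / (j − i). Reading off the sorted break points: {-4, -2, 1}.
Verification: at each break x_0, at least two indices attain the minimum of min_i(a_i + i · x_0).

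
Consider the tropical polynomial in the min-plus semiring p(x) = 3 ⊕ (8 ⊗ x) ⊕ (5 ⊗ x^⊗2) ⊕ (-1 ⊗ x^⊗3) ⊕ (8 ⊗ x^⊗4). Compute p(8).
p(8) = 3

A tropical monomial a ⊗ x^⊗i evaluates to a + i · x. Evaluating each term at x = 8:
  Term 0 contributes 3 + 0 · 8 = 3
  Term 1 contributes 8 + 1 · 8 = 16
  Term 2 contributes 5 + 2 · 8 = 21
  Term 3 contributes -1 + 3 · 8 = 23
  Term 4 contributes 8 + 4 · 8 = 40
p(8) = ⊕ of these = min[3, 16, 21, 23, 40] = 3.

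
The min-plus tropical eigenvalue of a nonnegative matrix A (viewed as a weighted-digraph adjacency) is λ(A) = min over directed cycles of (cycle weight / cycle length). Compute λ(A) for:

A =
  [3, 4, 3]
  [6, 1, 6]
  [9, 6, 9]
λ(A) = 1

Enumerate directed cycles and compute their means (weight / length). Sample:
  cycle 0 → 0: weight = 3, length = 1, mean = 3/1 ≈ 3.000
  cycle 1 → 1: weight = 1, length = 1, mean = 1/1 ≈ 1.000
  cycle 2 → 2: weight = 9, length = 1, mean = 9/1 ≈ 9.000
  cycle 0 → 1 → 0: weight = 10, length = 2, mean = 10/2 ≈ 5.000
  cycle 0 → 2 → 0: weight = 12, length = 2, mean = 12/2 ≈ 6.000
  cycle 1 → 0 → 1: weight = 10, length = 2, mean = 10/2 ≈ 5.000
Minimum mean = 1.000, attained e.g. along the cycle 1 → 1 with weight 1 and length 1. So λ(A) = 1/1 = 1.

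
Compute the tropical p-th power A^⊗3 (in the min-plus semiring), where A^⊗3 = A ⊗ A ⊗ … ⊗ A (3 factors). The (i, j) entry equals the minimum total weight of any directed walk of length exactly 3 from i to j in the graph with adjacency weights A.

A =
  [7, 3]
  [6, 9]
A^⊗3 =
  [16, 12]
  [15, 16]

Each entry (A^⊗3)_ij equals the minimum over all length-3 walks i = v_0 → v_1 → … → v_3 = j of Σ_t A[v_t][v_{t+1}]. For example, for (i, j) = (0, 1) we minimise over 4 possible intermediate vertex sequences; the minimum is 12, attained along the walk 0 → 1 → 0 → 1.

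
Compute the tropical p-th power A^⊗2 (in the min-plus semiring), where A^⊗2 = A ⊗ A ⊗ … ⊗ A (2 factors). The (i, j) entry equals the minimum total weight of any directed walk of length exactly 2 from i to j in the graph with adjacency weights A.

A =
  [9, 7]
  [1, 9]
A^⊗2 =
  [8, 16]
  [10, 8]

Each entry (A^⊗2)_ij equals the minimum over all length-2 walks i = v_0 → v_1 → … → v_2 = j of Σ_t A[v_t][v_{t+1}]. For example, for (i, j) = (0, 1) we minimise over 2 possible intermediate vertex sequences; the minimum is 16, attained along the walk 0 → 0 → 1.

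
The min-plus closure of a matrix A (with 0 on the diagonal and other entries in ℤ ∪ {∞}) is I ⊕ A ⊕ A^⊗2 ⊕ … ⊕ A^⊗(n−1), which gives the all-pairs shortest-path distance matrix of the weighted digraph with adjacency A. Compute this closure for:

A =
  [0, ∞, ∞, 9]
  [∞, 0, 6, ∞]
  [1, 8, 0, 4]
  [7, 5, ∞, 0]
Closure =
  [0, 14, 20, 9]
  [7, 0, 6, 10]
  [1, 8, 0, 4]
  [7, 5, 11, 0]

This is the Floyd-Warshall all-pairs shortest-path computation. For each intermediate vertex k = 0, 1, …, 3, update dist[i][j] ← min(dist[i][j], dist[i][k] + dist[k][j]). The final matrix gives, for each (i, j), the minimum total weight of any directed path from i to j (possibly empty when i = j).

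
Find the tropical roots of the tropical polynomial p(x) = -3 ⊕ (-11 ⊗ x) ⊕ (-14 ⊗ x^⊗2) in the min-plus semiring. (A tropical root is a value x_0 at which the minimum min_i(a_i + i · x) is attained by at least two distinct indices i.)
Roots: {3, 8}

Each tropical root is a break point of the lower envelope of the lines y = a_i + i · x (there are 3 lines, with slopes 0, 1, ..., 2). Only the lines that attain the minimum somewhere contribute to roots; other lines are dominated. Here the surviving (envelope) indices are i = 2, i = 1, i = 0.
Intersections between consecutive envelope lines give the roots: for adjacent envelope indices i < j the intersection is x = (a_i − a_j) / (j − i). Reading off the sorted break points: {3, 8}.
Verification: at each break x_0, at least two indices attain the minimum of min_i(a_i + i · x_0).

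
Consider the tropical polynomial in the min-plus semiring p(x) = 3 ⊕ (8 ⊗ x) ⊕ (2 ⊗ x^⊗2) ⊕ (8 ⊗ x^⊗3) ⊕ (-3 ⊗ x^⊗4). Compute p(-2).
p(-2) = -11

A tropical monomial a ⊗ x^⊗i evaluates to a + i · x. Evaluating each term at x = -2:
  Term 0 contributes 3 + 0 · -2 = 3
  Term 1 contributes 8 + 1 · -2 = 6
  Term 2 contributes 2 + 2 · -2 = -2
  Term 3 contributes 8 + 3 · -2 = 2
  Term 4 contributes -3 + 4 · -2 = -11
p(-2) = ⊕ of these = min[3, 6, -2, 2, -11] = -11.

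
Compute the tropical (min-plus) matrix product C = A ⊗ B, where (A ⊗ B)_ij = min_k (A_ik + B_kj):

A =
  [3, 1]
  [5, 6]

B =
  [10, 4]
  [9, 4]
A ⊗ B =
  [10, 5]
  [15, 9]

Apply the min-plus product entry-by-entry:
  C[0][0] = min over k of (A[0][0] + B[0][0] = 3 + 10 = 13, A[0][1] + B[1][0] = 1 + 9 = 10) = 10 (attained at k = 1)
  C[0][1] = min over k of (A[0][0] + B[0][1] = 3 + 4 = 7, A[0][1] + B[1][1] = 1 + 4 = 5) = 5 (attained at k = 1)
  C[1][0] = min over k of (A[1][0] + B[0][0] = 5 + 10 = 15, A[1][1] + B[1][0] = 6 + 9 = 15) = 15 (attained at k = 0)
  C[1][1] = min over k of (A[1][0] + B[0][1] = 5 + 4 = 9, A[1][1] + B[1][1] = 6 + 4 = 10) = 9 (attained at k = 0)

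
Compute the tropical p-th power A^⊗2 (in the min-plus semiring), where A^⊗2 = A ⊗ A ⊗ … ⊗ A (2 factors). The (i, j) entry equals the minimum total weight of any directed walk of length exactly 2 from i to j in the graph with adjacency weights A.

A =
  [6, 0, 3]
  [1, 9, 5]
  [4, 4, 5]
A^⊗2 =
  [1, 6, 5]
  [7, 1, 4]
  [5, 4, 7]

Each entry (A^⊗2)_ij equals the minimum over all length-2 walks i = v_0 → v_1 → … → v_2 = j of Σ_t A[v_t][v_{t+1}]. For example, for (i, j) = (0, 2) we minimise over 3 possible intermediate vertex sequences; the minimum is 5, attained along the walk 0 → 1 → 2.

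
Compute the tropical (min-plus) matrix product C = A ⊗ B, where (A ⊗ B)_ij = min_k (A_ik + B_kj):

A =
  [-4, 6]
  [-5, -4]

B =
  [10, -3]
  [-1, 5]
A ⊗ B =
  [5, -7]
  [-5, -8]

Apply the min-plus product entry-by-entry:
  C[0][0] = min over k of (A[0][0] + B[0][0] = -4 + 10 = 6, A[0][1] + B[1][0] = 6 + -1 = 5) = 5 (attained at k = 1)
  C[0][1] = min over k of (A[0][0] + B[0][1] = -4 + -3 = -7, A[0][1] + B[1][1] = 6 + 5 = 11) = -7 (attained at k = 0)
  C[1][0] = min over k of (A[1][0] + B[0][0] = -5 + 10 = 5, A[1][1] + B[1][0] = -4 + -1 = -5) = -5 (attained at k = 1)
  C[1][1] = min over k of (A[1][0] + B[0][1] = -5 + -3 = -8, A[1][1] + B[1][1] = -4 + 5 = 1) = -8 (attained at k = 0)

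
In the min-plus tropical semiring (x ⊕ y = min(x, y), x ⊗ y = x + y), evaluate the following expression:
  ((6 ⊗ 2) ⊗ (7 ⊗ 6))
((6 ⊗ 2) ⊗ (7 ⊗ 6)) = 21

Expand innermost to outermost. Recall ⊕ takes the minimum of its arguments and ⊗ takes their sum. Working out the expression ((6 ⊗ 2) ⊗ (7 ⊗ 6)) gives 21.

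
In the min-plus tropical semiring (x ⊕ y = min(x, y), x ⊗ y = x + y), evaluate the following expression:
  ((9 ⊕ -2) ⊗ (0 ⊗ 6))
((9 ⊕ -2) ⊗ (0 ⊗ 6)) = 4

Expand innermost to outermost. Recall ⊕ takes the minimum of its arguments and ⊗ takes their sum. Working out the expression ((9 ⊕ -2) ⊗ (0 ⊗ 6)) gives 4.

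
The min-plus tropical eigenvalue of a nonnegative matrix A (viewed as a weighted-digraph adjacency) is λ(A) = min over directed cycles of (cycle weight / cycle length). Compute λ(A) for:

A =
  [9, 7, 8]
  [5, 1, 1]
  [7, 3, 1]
λ(A) = 1

Enumerate directed cycles and compute their means (weight / length). Sample:
  cycle 0 → 0: weight = 9, length = 1, mean = 9/1 ≈ 9.000
  cycle 1 → 1: weight = 1, length = 1, mean = 1/1 ≈ 1.000
  cycle 2 → 2: weight = 1, length = 1, mean = 1/1 ≈ 1.000
  cycle 0 → 1 → 0: weight = 12, length = 2, mean = 12/2 ≈ 6.000
  cycle 0 → 2 → 0: weight = 15, length = 2, mean = 15/2 ≈ 7.500
  cycle 1 → 0 → 1: weight = 12, length = 2, mean = 12/2 ≈ 6.000
Minimum mean = 1.000, attained e.g. along the cycle 1 → 1 with weight 1 and length 1. So λ(A) = 1/1 = 1.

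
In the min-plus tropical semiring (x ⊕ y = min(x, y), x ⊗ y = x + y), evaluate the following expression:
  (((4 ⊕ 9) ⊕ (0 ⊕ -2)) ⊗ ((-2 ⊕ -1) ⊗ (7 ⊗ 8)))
(((4 ⊕ 9) ⊕ (0 ⊕ -2)) ⊗ ((-2 ⊕ -1) ⊗ (7 ⊗ 8))) = 11

Expand innermost to outermost. Recall ⊕ takes the minimum of its arguments and ⊗ takes their sum. Working out the expression (((4 ⊕ 9) ⊕ (0 ⊕ -2)) ⊗ ((-2 ⊕ -1) ⊗ (7 ⊗ 8))) gives 11.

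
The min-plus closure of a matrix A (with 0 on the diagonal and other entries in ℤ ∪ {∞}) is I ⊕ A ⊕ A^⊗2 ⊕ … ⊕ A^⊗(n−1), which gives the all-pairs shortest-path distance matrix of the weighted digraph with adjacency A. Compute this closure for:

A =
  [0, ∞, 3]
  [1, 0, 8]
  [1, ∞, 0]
Closure =
  [0, ∞, 3]
  [1, 0, 4]
  [1, ∞, 0]

This is the Floyd-Warshall all-pairs shortest-path computation. For each intermediate vertex k = 0, 1, …, 2, update dist[i][j] ← min(dist[i][j], dist[i][k] + dist[k][j]). The final matrix gives, for each (i, j), the minimum total weight of any directed path from i to j (possibly empty when i = j).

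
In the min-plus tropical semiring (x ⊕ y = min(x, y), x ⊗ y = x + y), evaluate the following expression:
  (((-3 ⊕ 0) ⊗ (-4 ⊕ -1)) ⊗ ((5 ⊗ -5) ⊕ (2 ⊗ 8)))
(((-3 ⊕ 0) ⊗ (-4 ⊕ -1)) ⊗ ((5 ⊗ -5) ⊕ (2 ⊗ 8))) = -7

Expand innermost to outermost. Recall ⊕ takes the minimum of its arguments and ⊗ takes their sum. Working out the expression (((-3 ⊕ 0) ⊗ (-4 ⊕ -1)) ⊗ ((5 ⊗ -5) ⊕ (2 ⊗ 8))) gives -7.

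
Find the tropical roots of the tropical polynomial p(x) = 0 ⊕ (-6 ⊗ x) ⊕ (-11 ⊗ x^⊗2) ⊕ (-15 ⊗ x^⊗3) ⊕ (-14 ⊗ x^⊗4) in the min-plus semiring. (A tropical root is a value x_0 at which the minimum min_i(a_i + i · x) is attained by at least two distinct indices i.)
Roots: {-1, 4, 5, 6}

Each tropical root is a break point of the lower envelope of the lines y = a_i + i · x (there are 5 lines, with slopes 0, 1, ..., 4). Only the lines that attain the minimum somewhere contribute to roots; other lines are dominated. Here the surviving (envelope) indices are i = 4, i = 3, i = 2, i = 1, i = 0.
Intersections between consecutive envelope lines give the roots: for adjacent envelope indices i < j the intersection is x = (a_i − a_j) / (j − i). Reading off the sorted break points: {-1, 4, 5, 6}.
Verification: at each break x_0, at least two indices attain the minimum of min_i(a_i + i · x_0).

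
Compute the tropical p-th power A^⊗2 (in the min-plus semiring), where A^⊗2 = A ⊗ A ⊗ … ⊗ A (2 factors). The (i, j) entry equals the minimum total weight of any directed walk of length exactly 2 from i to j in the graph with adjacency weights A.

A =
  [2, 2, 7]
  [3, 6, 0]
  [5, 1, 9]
A^⊗2 =
  [4, 4, 2]
  [5, 1, 6]
  [4, 7, 1]

Each entry (A^⊗2)_ij equals the minimum over all length-2 walks i = v_0 → v_1 → … → v_2 = j of Σ_t A[v_t][v_{t+1}]. For example, for (i, j) = (0, 2) we minimise over 3 possible intermediate vertex sequences; the minimum is 2, attained along the walk 0 → 1 → 2.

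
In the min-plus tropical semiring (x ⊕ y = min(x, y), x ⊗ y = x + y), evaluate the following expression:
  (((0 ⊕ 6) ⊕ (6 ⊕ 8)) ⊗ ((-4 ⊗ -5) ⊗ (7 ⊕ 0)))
(((0 ⊕ 6) ⊕ (6 ⊕ 8)) ⊗ ((-4 ⊗ -5) ⊗ (7 ⊕ 0))) = -9

Expand innermost to outermost. Recall ⊕ takes the minimum of its arguments and ⊗ takes their sum. Working out the expression (((0 ⊕ 6) ⊕ (6 ⊕ 8)) ⊗ ((-4 ⊗ -5) ⊗ (7 ⊕ 0))) gives -9.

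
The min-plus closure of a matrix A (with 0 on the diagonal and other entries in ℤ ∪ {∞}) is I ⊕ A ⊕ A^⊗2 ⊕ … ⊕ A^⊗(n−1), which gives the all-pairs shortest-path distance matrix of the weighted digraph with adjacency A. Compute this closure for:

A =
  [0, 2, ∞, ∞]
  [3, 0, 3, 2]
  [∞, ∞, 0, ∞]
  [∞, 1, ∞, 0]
Closure =
  [0, 2, 5, 4]
  [3, 0, 3, 2]
  [∞, ∞, 0, ∞]
  [4, 1, 4, 0]

This is the Floyd-Warshall all-pairs shortest-path computation. For each intermediate vertex k = 0, 1, …, 3, update dist[i][j] ← min(dist[i][j], dist[i][k] + dist[k][j]). The final matrix gives, for each (i, j), the minimum total weight of any directed path from i to j (possibly empty when i = j).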